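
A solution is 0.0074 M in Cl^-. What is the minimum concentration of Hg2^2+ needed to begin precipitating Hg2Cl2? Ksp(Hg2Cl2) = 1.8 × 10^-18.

Hg2Cl2(s) <=> Hg2^2+ + 2 Cl^-
Ksp = [Hg2^2+][Cl^-]^2
Precipitation begins when Q = Ksp. With [Cl^-] = 0.0074 M:
1.8 × 10^-18 = (0.0074)^2 × [Hg2^2+]
[Hg2^2+] = (1.8 × 10^-18 / 5.48 x 10^-5) = 3.3 × 10^-14 M

[Hg2^2+] = 3.3e-14 M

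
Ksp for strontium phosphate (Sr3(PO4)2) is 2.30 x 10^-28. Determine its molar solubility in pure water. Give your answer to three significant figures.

Sr3(PO4)2(s) ⇌ 3 Sr^2+ + 2 PO4^3-
Ksp = [Sr^2+]^3[PO4^3-]^2
With molar solubility s: [Sr^2+] = 3s, [PO4^3-] = 2s.
Ksp = (3s)^3(2s)^2 = 108s^5
Solving, s = (2.30 x 10^-28/108)^(1/5) = 1.16 × 10^-6 M

1.16e-6 M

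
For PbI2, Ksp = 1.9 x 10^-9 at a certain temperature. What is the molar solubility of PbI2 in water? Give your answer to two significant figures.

s = 7.8 × 10^-4 M

PbI2(s) <=> Pb^2+(aq) + 2 I^-(aq)
Ksp = [Pb^2+][I^-]^2
With molar solubility s: [Pb^2+] = s, [I^-] = 2s.
Ksp = s(2s)^2 = 4s^3
s^3 = 1.9 x 10^-9 / 4, so s = 7.8 x 10^-4 M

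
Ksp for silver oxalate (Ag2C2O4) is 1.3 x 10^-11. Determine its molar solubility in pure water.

Ag2C2O4(s) <=> 2 Ag^+(aq) + C2O4^2-(aq)
Ksp = [Ag^+]^2[C2O4^2-]
For each mole of Ag2C2O4 that dissolves: [Ag^+] = 2s, [C2O4^2-] = s.
So Ksp = (2s)^2 × s = 4s^3
s = (1.3 x 10^-11 / 4)^(1/3) = 1.5 × 10^-4 M

s = 1.5 × 10^-4 M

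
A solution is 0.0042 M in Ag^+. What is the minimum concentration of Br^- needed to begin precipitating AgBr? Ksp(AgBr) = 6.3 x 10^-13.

AgBr(s) ⇌ Ag^+(aq) + Br^-(aq)
Ksp = [Ag^+][Br^-]
Precipitation begins when Q = Ksp. With [Ag^+] = 0.0042 M:
6.3 x 10^-13 = (0.0042) × [Br^-]
[Br^-] = (6.3 x 10^-13 / 4.2 x 10^-3) = 1.5 x 10^-10 M

[Br^-] = 1.5 x 10^-10 M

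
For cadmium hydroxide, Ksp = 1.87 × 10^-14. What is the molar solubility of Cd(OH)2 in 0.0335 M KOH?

Cd(OH)2(s) ⇌ Cd^2+(aq) + 2 OH^-(aq)
Ksp = [Cd^2+][OH^-]^2
Let s = moles of Cd(OH)2 that dissolve per litre. [Cd^2+] = s, [OH^-] = 0.0335 + 2s ≈ 0.0335 (since OH^- from KOH dominates).
Ksp ≈ s × (0.0335)^2
s = 1.67 × 10^-11 M
Check: 2s = 3.3 × 10^-11 ≪ 0.0335, so the approximation is valid.

s = 1.67 x 10^-11 M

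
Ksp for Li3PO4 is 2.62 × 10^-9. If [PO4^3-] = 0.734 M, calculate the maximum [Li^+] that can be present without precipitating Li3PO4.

[Li^+] ≈ 1.53e-3 M

Li3PO4(s) ⇌ 3 Li^+ + PO4^3-
Ksp = [Li^+]^3[PO4^3-]
Precipitation begins when Q = Ksp. With [PO4^3-] = 0.734 M:
2.62 × 10^-9 = (0.734) × [Li^+]^3
[Li^+] = (2.62 × 10^-9 / 7.34 × 10^-1)^(1/3) = 1.53 × 10^-3 M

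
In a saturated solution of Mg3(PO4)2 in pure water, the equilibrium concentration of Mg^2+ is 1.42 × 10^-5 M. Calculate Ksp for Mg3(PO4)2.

Ksp ≈ 2.57 × 10^-25

Mg3(PO4)2(s) ⇌ 3 Mg^2+(aq) + 2 PO4^3-(aq)
Stoichiometry gives [PO4^3-] = (2/3)[Mg^2+] = 9.467 × 10^-6 M.
Ksp = [Mg^2+]^3[PO4^3-]^2
Ksp = (1.42 × 10^-5)^3 × (9.467 × 10^-6)^2 = 2.57 × 10^-25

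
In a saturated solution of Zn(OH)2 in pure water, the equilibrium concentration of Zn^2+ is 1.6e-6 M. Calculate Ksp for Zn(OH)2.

Zn(OH)2(s) <=> Zn^2+ + 2 OH^-
Stoichiometry gives [OH^-] = (2/1)[Zn^2+] = 3.20 × 10^-6 M.
Ksp = [Zn^2+][OH^-]^2
Ksp = 1.6 × 10^-6 × (3.20 × 10^-6)^2 = 1.6 × 10^-17

1.6 x 10^-17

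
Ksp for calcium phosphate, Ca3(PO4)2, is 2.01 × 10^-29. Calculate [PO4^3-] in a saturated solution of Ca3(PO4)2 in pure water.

[PO4^3-] ≈ 1.43 x 10^-6 M

Ca3(PO4)2(s) ⇌ 3 Ca^2+(aq) + 2 PO4^3-(aq)
Ksp = [Ca^2+]^3[PO4^3-]^2
Let s = molar solubility. Then [Ca^2+] = 3s and [PO4^3-] = 2s.
Ksp = (3s)^3(2s)^2 = 108s^5
Solving, s = (2.01 × 10^-29/108)^(1/5) = 7.144 × 10^-7 M
[PO4^3-] = 2s = 1.43 × 10^-6 M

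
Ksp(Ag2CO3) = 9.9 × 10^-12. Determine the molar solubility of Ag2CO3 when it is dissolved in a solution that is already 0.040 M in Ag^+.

s ≈ 6.2 × 10^-9 M

Ag2CO3(s) ⇌ 2 Ag^+(aq) + CO3^2-(aq)
Ksp = [Ag^+]^2[CO3^2-]
Let s = moles of Ag2CO3 that dissolve per litre. [Ag^+] = 0.040 + 2s ≈ 0.040, [CO3^2-] = s (since the Ag^+ already present dominates).
Ksp ≈ (0.040)^2 × s
s = 6.2 x 10^-9 M
Check: 2s = 1.2 × 10^-8 ≪ 0.040, so the approximation is valid.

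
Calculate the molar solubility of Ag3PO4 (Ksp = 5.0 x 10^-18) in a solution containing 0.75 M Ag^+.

1.2 × 10^-17 M

Ag3PO4(s) ⇌ 3 Ag^+ + PO4^3-
Ksp = [Ag^+]^3[PO4^3-]
Let s be the molar solubility in this solution. [Ag^+] = 0.75 + 3s ≈ 0.75, [PO4^3-] = s (Ksp is small, so little additional dissolves).
Ksp ≈ (0.75)^3 × s
s = 1.2 × 10^-17 M
Check: 3s = 3.6 × 10^-17 ≪ 0.75, so the approximation is valid.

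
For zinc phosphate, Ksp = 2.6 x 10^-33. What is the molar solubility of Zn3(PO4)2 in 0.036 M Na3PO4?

Zn3(PO4)2(s) ⇌ 3 Zn^2+ + 2 PO4^3-
Ksp = [Zn^2+]^3[PO4^3-]^2
Let s = moles of Zn3(PO4)2 that dissolve per litre. [Zn^2+] = 3s, [PO4^3-] = 0.036 + 2s ≈ 0.036 (since PO4^3- from Na3PO4 dominates).
Ksp ≈ (3s)^3 × (0.036)^2
s = 4.2 × 10^-11 M
Check: 2s = 8.4 x 10^-11 ≪ 0.036, so the approximation is valid.

s = 4.2 × 10^-11 M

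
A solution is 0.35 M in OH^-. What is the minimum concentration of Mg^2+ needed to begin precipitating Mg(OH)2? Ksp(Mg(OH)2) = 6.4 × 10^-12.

5.2e-11 M

Mg(OH)2(s) ⇌ Mg^2+ + 2 OH^-
Ksp = [Mg^2+][OH^-]^2
Precipitation begins when Q = Ksp. With [OH^-] = 0.35 M:
6.4 × 10^-12 = (0.35)^2 × [Mg^2+]
[Mg^2+] = (6.4 × 10^-12 / 1.23 × 10^-1) = 5.2 × 10^-11 M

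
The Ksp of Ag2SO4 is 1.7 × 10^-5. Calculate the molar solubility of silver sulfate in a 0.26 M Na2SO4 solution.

Ag2SO4(s) ⇌ 2 Ag^+ + SO4^2-
Ksp = [Ag^+]^2[SO4^2-]
Let s = moles of Ag2SO4 that dissolve per litre. [Ag^+] = 2s, [SO4^2-] = 0.26 + s ≈ 0.26 (since SO4^2- from Na2SO4 dominates).
Ksp ≈ (2s)^2 × 0.26
s = 4.0 × 10^-3 M
Check: s = 4.0 × 10^-3 ≪ 0.26, so the approximation is valid.

s = 4.0 × 10^-3 M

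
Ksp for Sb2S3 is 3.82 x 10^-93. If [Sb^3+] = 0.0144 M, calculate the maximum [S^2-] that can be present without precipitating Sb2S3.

[S^2-] ≈ 2.64 × 10^-30 M

Sb2S3(s) ⇌ 2 Sb^3+ + 3 S^2-
Ksp = [Sb^3+]^2[S^2-]^3
Precipitation begins when Q = Ksp. With [Sb^3+] = 0.0144 M:
3.82 x 10^-93 = (0.0144)^2 × [S^2-]^3
[S^2-] = (3.82 x 10^-93 / 2.074 x 10^-4)^(1/3) = 2.64 × 10^-30 M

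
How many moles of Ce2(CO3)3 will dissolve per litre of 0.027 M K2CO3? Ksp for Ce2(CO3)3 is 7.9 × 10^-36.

s ≈ 3.2 × 10^-16 M

Ce2(CO3)3(s) <=> 2 Ce^3+ + 3 CO3^2-
Ksp = [Ce^3+]^2[CO3^2-]^3
If s mol/L dissolves here, [Ce^3+] = 2s, [CO3^2-] = 0.027 + 3s ≈ 0.027 (since CO3^2- from K2CO3 dominates).
Ksp ≈ (2s)^2 × (0.027)^3
s = 3.2 × 10^-16 M
Check: 3s = 9.5 x 10^-16 ≪ 0.027, so the approximation is valid.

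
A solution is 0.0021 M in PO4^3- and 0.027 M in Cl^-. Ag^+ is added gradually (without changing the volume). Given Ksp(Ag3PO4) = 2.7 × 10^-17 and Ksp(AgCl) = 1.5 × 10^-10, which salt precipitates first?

AgCl

Precipitation of each salt starts when its ion product equals its Ksp.
For Ag3PO4: 2.7 × 10^-17 = 0.0021 × [Ag^+]^3  ⇒  [Ag^+] = 2.3 × 10^-5 M.
For AgCl: 1.5 × 10^-10 = 0.027 × [Ag^+]  ⇒  [Ag^+] = 5.6 x 10^-9 M.
The salt with the lower threshold [Ag^+] precipitates first: AgCl.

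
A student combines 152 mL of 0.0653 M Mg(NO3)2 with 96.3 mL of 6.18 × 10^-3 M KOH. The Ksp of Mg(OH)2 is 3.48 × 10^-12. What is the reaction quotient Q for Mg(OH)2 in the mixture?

Q = 2.30 x 10^-7

Total volume = 152 + 96.3 = 248.3 mL.
[Mg^2+] = 6.53 × 10^-2 × (152/248.3) = 3.997 x 10^-2 M
[OH^-] = 6.18 x 10^-3 × (96.3/248.3) = 2.397 × 10^-3 M
Mg(OH)2(s) ⇌ Mg^2+ + 2 OH^-, so Q = [Mg^2+][OH^-]^2
Q = (3.997 × 10^-2)(2.397 × 10^-3)^2 = 2.30 x 10^-7
Q > Ksp, so Mg(OH)2 will precipitate.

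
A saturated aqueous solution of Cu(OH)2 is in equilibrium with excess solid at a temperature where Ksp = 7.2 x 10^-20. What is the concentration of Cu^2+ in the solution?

[Cu^2+] = 2.6 × 10^-7 M

Cu(OH)2(s) ⇌ Cu^2+(aq) + 2 OH^-(aq)
Ksp = [Cu^2+][OH^-]^2
For each mole of Cu(OH)2 that dissolves: [Cu^2+] = s, [OH^-] = 2s.
Substituting: Ksp = s(2s)^2 = 4s^3
Solving, s = (7.2 x 10^-20/4)^(1/3) = 2.62 × 10^-7 M
[Cu^2+] = s = 2.6 x 10^-7 M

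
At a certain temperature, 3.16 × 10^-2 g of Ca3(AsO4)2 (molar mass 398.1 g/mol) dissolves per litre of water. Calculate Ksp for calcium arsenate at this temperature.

3.40 × 10^-19

Molar solubility s = (3.16 x 10^-2 g/L) / (398.1 g/mol) = 7.938 x 10^-5 M.
Ca3(AsO4)2(s) ⇌ 3 Ca^2+ + 2 AsO4^3-
If s mol/L of Ca3(AsO4)2 dissolves, [Ca^2+] = 3s and [AsO4^3-] = 2s.
Ksp = [Ca^2+]^3[AsO4^3-]^2
So Ksp = (3s)^3 × (2s)^2 = 108s^5
With s = 7.938 x 10^-5: Ksp = 3.40 × 10^-19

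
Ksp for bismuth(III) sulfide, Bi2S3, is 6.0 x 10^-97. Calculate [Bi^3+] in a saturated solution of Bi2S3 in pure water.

Bi2S3(s) ⇌ 2 Bi^3+ + 3 S^2-
Ksp = [Bi^3+]^2[S^2-]^3
Let s = molar solubility. Then [Bi^3+] = 2s and [S^2-] = 3s.
Ksp = (2s)^2(3s)^3 = 108s^5
s = (6.0 x 10^-97 / 108)^(1/5) = 2.23 × 10^-20 M
[Bi^3+] = 2s = 4.5 x 10^-20 M

[Bi^3+] = 4.5 × 10^-20 M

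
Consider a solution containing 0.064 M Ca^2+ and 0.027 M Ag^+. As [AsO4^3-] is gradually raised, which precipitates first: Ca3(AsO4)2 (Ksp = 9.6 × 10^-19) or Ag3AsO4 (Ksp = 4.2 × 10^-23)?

Precipitation of each salt starts when its ion product equals its Ksp.
For Ca3(AsO4)2: 9.6 × 10^-19 = (0.064)^3 × [AsO4^3-]^2  ⇒  [AsO4^3-] = 6.1 × 10^-8 M.
For Ag3AsO4: 4.2 × 10^-23 = (0.027)^3 × [AsO4^3-]  ⇒  [AsO4^3-] = 2.1 × 10^-18 M.
The salt with the lower threshold [AsO4^3-] precipitates first: Ag3AsO4.

Ag3AsO4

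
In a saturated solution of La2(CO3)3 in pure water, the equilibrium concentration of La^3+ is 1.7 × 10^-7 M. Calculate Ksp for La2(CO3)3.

La2(CO3)3(s) <=> 2 La^3+(aq) + 3 CO3^2-(aq)
Stoichiometry gives [CO3^2-] = (3/2)[La^3+] = 2.55 × 10^-7 M.
Ksp = [La^3+]^2[CO3^2-]^3
Ksp = (1.7 × 10^-7)^2 × (2.55 × 10^-7)^3 = 4.8 x 10^-34

4.8e-34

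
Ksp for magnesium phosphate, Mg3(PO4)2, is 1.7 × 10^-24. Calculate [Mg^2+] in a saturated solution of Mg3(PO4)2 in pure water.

Mg3(PO4)2(s) ⇌ 3 Mg^2+ + 2 PO4^3-
Ksp = [Mg^2+]^3[PO4^3-]^2
With molar solubility s: [Mg^2+] = 3s, [PO4^3-] = 2s.
So Ksp = (3s)^3 × (2s)^2 = 108s^5
s^5 = 1.7 × 10^-24 / 108, so s = 6.91 × 10^-6 M
[Mg^2+] = 3s = 2.1 × 10^-5 M

[Mg^2+] = 2.1 x 10^-5 M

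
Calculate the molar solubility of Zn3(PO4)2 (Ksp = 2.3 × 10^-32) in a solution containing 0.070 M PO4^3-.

s ≈ 5.6e-11 M

Zn3(PO4)2(s) ⇌ 3 Zn^2+ + 2 PO4^3-
Ksp = [Zn^2+]^3[PO4^3-]^2
Let s be the molar solubility in this solution. [Zn^2+] = 3s, [PO4^3-] = 0.070 + 2s ≈ 0.070 (Ksp is small, so little additional dissolves).
Ksp ≈ (3s)^3 × (0.070)^2
s = 5.6 × 10^-11 M
Check: 2s = 1.1 x 10^-10 ≪ 0.070, so the approximation is valid.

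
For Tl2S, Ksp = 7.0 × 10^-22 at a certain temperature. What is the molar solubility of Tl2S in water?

Tl2S(s) <=> 2 Tl^+(aq) + S^2-(aq)
Ksp = [Tl^+]^2[S^2-]
For each mole of Tl2S that dissolves: [Tl^+] = 2s, [S^2-] = s.
Substituting: Ksp = (2s)^2s = 4s^3
s = (7.0 × 10^-22 / 4)^(1/3) = 5.6 × 10^-8 M

s ≈ 5.6 x 10^-8 M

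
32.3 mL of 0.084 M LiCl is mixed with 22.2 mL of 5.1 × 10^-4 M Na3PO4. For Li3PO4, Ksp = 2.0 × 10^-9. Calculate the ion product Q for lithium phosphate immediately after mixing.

2.6 x 10^-8

Total volume = 32.3 + 22.2 = 54.5 mL.
[Li^+] = 8.4 × 10^-2 × (32.3/54.5) = 4.98 × 10^-2 M
[PO4^3-] = 5.1 × 10^-4 × (22.2/54.5) = 2.08 x 10^-4 M
Li3PO4(s) ⇌ 3 Li^+ + PO4^3-, so Q = [Li^+]^3[PO4^3-]
Q = (4.98 x 10^-2)^3(2.08 × 10^-4) = 2.6 x 10^-8
Q > Ksp, so Li3PO4 will precipitate.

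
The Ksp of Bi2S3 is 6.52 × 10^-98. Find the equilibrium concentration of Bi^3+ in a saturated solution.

Bi2S3(s) ⇌ 2 Bi^3+ + 3 S^2-
Ksp = [Bi^3+]^2[S^2-]^3
For each mole of Bi2S3 that dissolves: [Bi^3+] = 2s, [S^2-] = 3s.
Substituting: Ksp = (2s)^2(3s)^3 = 108s^5
s^5 = 6.52 × 10^-98 / 108, so s = 1.433 × 10^-20 M
[Bi^3+] = 2s = 2.87 × 10^-20 M

[Bi^3+] ≈ 2.87 × 10^-20 M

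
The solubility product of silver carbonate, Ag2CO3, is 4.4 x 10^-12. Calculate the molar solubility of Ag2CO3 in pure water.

s ≈ 1.0 × 10^-4 M

Ag2CO3(s) ⇌ 2 Ag^+ + CO3^2-
Ksp = [Ag^+]^2[CO3^2-]
If s mol/L of Ag2CO3 dissolves, [Ag^+] = 2s and [CO3^2-] = s.
So Ksp = (2s)^2 × s = 4s^3
Solving, s = (4.4 x 10^-12/4)^(1/3) = 1.0 x 10^-4 M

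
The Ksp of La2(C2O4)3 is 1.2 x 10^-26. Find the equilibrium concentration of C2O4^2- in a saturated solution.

7.7 × 10^-6 M

La2(C2O4)3(s) <=> 2 La^3+(aq) + 3 C2O4^2-(aq)
Ksp = [La^3+]^2[C2O4^2-]^3
Let s = molar solubility. Then [La^3+] = 2s and [C2O4^2-] = 3s.
Substituting: Ksp = (2s)^2(3s)^3 = 108s^5
s = (1.2 x 10^-26 / 108)^(1/5) = 2.57 × 10^-6 M
[C2O4^2-] = 3s = 7.7 × 10^-6 M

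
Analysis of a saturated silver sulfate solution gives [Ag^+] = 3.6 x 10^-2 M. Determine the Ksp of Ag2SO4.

2.3e-5

Ag2SO4(s) ⇌ 2 Ag^+ + SO4^2-
Stoichiometry gives [SO4^2-] = (1/2)[Ag^+] = 1.80 × 10^-2 M.
Ksp = [Ag^+]^2[SO4^2-]
Ksp = (3.6 × 10^-2)^2 × 1.80 × 10^-2 = 2.3 × 10^-5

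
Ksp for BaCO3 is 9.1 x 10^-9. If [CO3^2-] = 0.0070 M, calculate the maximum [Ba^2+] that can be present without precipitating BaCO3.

BaCO3(s) ⇌ Ba^2+(aq) + CO3^2-(aq)
Ksp = [Ba^2+][CO3^2-]
Precipitation begins when Q = Ksp. With [CO3^2-] = 0.0070 M:
9.1 x 10^-9 = (0.0070) × [Ba^2+]
[Ba^2+] = (9.1 x 10^-9 / 7.0 × 10^-3) = 1.3 × 10^-6 M

1.3e-6 M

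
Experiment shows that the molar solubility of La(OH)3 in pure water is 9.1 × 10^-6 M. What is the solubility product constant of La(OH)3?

Ksp ≈ 1.9e-19

La(OH)3(s) <=> La^3+(aq) + 3 OH^-(aq)
With molar solubility s: [La^3+] = s, [OH^-] = 3s.
Ksp = [La^3+][OH^-]^3
Ksp = s(3s)^3 = 27s^4
With s = 9.1 x 10^-6: Ksp = 1.9 × 10^-19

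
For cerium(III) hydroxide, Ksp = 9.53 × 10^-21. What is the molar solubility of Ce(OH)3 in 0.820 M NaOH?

Ce(OH)3(s) ⇌ Ce^3+(aq) + 3 OH^-(aq)
Ksp = [Ce^3+][OH^-]^3
If s mol/L dissolves here, [Ce^3+] = s, [OH^-] = 0.820 + 3s ≈ 0.820 (Ksp is small, so little additional dissolves).
Ksp ≈ s × (0.820)^3
s = 1.73 x 10^-20 M
Check: 3s = 5.2 × 10^-20 ≪ 0.820, so the approximation is valid.

1.73 × 10^-20 M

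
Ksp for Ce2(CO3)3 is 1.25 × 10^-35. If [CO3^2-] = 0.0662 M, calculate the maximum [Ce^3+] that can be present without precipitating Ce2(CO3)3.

2.08e-16 M

Ce2(CO3)3(s) <=> 2 Ce^3+(aq) + 3 CO3^2-(aq)
Ksp = [Ce^3+]^2[CO3^2-]^3
Precipitation begins when Q = Ksp. With [CO3^2-] = 0.0662 M:
1.25 × 10^-35 = (0.0662)^3 × [Ce^3+]^2
[Ce^3+] = (1.25 × 10^-35 / 2.901 × 10^-4)^(1/2) = 2.08 x 10^-16 M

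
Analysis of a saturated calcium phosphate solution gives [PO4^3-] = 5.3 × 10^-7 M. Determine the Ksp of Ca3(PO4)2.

1.4 x 10^-31

Ca3(PO4)2(s) <=> 3 Ca^2+(aq) + 2 PO4^3-(aq)
Stoichiometry gives [Ca^2+] = (3/2)[PO4^3-] = 7.95 x 10^-7 M.
Ksp = [Ca^2+]^3[PO4^3-]^2
Ksp = (7.95 × 10^-7)^3 × (5.3 × 10^-7)^2 = 1.4 x 10^-31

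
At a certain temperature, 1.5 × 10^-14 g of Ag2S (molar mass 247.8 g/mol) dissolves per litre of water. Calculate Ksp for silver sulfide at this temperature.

Ksp = 8.9 x 10^-49

Molar solubility s = (1.5 x 10^-14 g/L) / (247.8 g/mol) = 6.05 x 10^-17 M.
Ag2S(s) ⇌ 2 Ag^+(aq) + S^2-(aq)
If s mol/L of Ag2S dissolves, [Ag^+] = 2s and [S^2-] = s.
Ksp = [Ag^+]^2[S^2-]
Ksp = (2s)^2s = 4s^3
Ksp = 4 × (6.05 x 10^-17)^3 = 8.9 x 10^-49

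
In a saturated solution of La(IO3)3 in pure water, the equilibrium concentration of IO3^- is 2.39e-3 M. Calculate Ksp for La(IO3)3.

1.09 × 10^-11

La(IO3)3(s) ⇌ La^3+(aq) + 3 IO3^-(aq)
Stoichiometry gives [La^3+] = (1/3)[IO3^-] = 7.967 × 10^-4 M.
Ksp = [La^3+][IO3^-]^3
Ksp = 7.967 × 10^-4 × (2.39 × 10^-3)^3 = 1.09 x 10^-11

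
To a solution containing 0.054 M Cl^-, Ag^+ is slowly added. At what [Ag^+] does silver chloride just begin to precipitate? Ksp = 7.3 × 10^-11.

[Ag^+] ≈ 1.4 × 10^-9 M

AgCl(s) ⇌ Ag^+(aq) + Cl^-(aq)
Ksp = [Ag^+][Cl^-]
Precipitation begins when Q = Ksp. With [Cl^-] = 0.054 M:
7.3 × 10^-11 = (0.054) × [Ag^+]
[Ag^+] = (7.3 × 10^-11 / 5.4 x 10^-2) = 1.4 x 10^-9 M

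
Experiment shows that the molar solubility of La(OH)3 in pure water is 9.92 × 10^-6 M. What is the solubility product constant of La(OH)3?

Ksp = 2.61 × 10^-19

La(OH)3(s) <=> La^3+(aq) + 3 OH^-(aq)
If s mol/L of La(OH)3 dissolves, [La^3+] = s and [OH^-] = 3s.
Ksp = [La^3+][OH^-]^3
Substituting: Ksp = s(3s)^3 = 27s^4
Ksp = 27 × (9.92 x 10^-6)^4 = 2.61 x 10^-19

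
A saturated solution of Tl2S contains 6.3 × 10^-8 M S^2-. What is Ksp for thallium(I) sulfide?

Ksp ≈ 1.0 x 10^-21

Tl2S(s) ⇌ 2 Tl^+(aq) + S^2-(aq)
Stoichiometry gives [Tl^+] = (2/1)[S^2-] = 1.26 × 10^-7 M.
Ksp = [Tl^+]^2[S^2-]
Ksp = (1.26 × 10^-7)^2 × 6.3 × 10^-8 = 1.0 × 10^-21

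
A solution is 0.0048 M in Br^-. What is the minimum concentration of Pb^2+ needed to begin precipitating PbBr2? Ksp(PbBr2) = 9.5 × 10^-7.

PbBr2(s) <=> Pb^2+ + 2 Br^-
Ksp = [Pb^2+][Br^-]^2
Precipitation begins when Q = Ksp. With [Br^-] = 0.0048 M:
9.5 × 10^-7 = (0.0048)^2 × [Pb^2+]
[Pb^2+] = (9.5 × 10^-7 / 2.30 × 10^-5) = 4.1 × 10^-2 M

4.1 x 10^-2 M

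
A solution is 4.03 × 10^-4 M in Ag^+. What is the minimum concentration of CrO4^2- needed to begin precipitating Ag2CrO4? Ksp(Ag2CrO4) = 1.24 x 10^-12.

[CrO4^2-] = 7.64 x 10^-6 M

Ag2CrO4(s) ⇌ 2 Ag^+(aq) + CrO4^2-(aq)
Ksp = [Ag^+]^2[CrO4^2-]
Precipitation begins when Q = Ksp. With [Ag^+] = 4.03 × 10^-4 M:
1.24 x 10^-12 = (4.03 × 10^-4)^2 × [CrO4^2-]
[CrO4^2-] = (1.24 x 10^-12 / 1.624 x 10^-7) = 7.64 × 10^-6 M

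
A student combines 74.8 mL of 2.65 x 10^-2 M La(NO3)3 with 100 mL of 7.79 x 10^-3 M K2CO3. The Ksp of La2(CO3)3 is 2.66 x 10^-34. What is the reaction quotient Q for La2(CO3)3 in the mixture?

Q ≈ 1.14e-11

Total volume = 74.8 + 100 = 174.8 mL.
[La^3+] = 2.65 × 10^-2 × (74.8/174.8) = 1.134 x 10^-2 M
[CO3^2-] = 7.79 × 10^-3 × (100/174.8) = 4.457 × 10^-3 M
La2(CO3)3(s) ⇌ 2 La^3+ + 3 CO3^2-, so Q = [La^3+]^2[CO3^2-]^3
Q = (1.134 × 10^-2)^2(4.457 x 10^-3)^3 = 1.14 × 10^-11
Q > Ksp, so La2(CO3)3 will precipitate.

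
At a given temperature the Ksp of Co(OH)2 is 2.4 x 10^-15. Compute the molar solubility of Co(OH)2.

8.4e-6 M

Co(OH)2(s) ⇌ Co^2+ + 2 OH^-
Ksp = [Co^2+][OH^-]^2
For each mole of Co(OH)2 that dissolves: [Co^2+] = s, [OH^-] = 2s.
So Ksp = s × (2s)^2 = 4s^3
s = (2.4 x 10^-15 / 4)^(1/3) = 8.4 × 10^-6 M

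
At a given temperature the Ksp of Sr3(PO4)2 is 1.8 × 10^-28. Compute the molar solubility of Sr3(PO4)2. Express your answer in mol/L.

Sr3(PO4)2(s) ⇌ 3 Sr^2+(aq) + 2 PO4^3-(aq)
Ksp = [Sr^2+]^3[PO4^3-]^2
Let s = molar solubility. Then [Sr^2+] = 3s and [PO4^3-] = 2s.
Ksp = (3s)^3(2s)^2 = 108s^5
s = (1.8 × 10^-28 / 108)^(1/5) = 1.1 × 10^-6 M

s = 1.1 × 10^-6 M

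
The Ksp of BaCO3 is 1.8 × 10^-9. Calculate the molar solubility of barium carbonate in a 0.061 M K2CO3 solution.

s = 3.0 × 10^-8 M

BaCO3(s) ⇌ Ba^2+(aq) + CO3^2-(aq)
Ksp = [Ba^2+][CO3^2-]
Let s be the molar solubility in this solution. [Ba^2+] = s, [CO3^2-] = 0.061 + s ≈ 0.061 (Ksp is small, so little additional dissolves).
Ksp ≈ s × 0.061
s = 3.0 x 10^-8 M
Check: s = 3.0 × 10^-8 ≪ 0.061, so the approximation is valid.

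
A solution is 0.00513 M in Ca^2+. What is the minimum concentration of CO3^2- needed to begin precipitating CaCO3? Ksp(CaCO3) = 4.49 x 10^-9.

[CO3^2-] = 8.75e-7 M

CaCO3(s) ⇌ Ca^2+(aq) + CO3^2-(aq)
Ksp = [Ca^2+][CO3^2-]
Precipitation begins when Q = Ksp. With [Ca^2+] = 0.00513 M:
4.49 x 10^-9 = (0.00513) × [CO3^2-]
[CO3^2-] = (4.49 x 10^-9 / 5.13 × 10^-3) = 8.75 × 10^-7 M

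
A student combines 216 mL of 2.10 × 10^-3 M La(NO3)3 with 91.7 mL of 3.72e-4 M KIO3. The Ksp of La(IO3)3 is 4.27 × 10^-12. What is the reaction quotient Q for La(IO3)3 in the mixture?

Total volume = 216 + 91.7 = 307.7 mL.
[La^3+] = 2.10 x 10^-3 × (216/307.7) = 1.474 x 10^-3 M
[IO3^-] = 3.72 × 10^-4 × (91.7/307.7) = 1.109 × 10^-4 M
La(IO3)3(s) ⇌ La^3+(aq) + 3 IO3^-(aq), so Q = [La^3+][IO3^-]^3
Q = (1.474 × 10^-3)(1.109 × 10^-4)^3 = 2.01 x 10^-15
Q < Ksp, so no precipitate of La(IO3)3 forms.

Q ≈ 2.01 × 10^-15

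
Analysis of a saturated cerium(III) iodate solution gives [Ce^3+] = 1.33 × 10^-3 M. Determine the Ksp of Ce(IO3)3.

Ce(IO3)3(s) ⇌ Ce^3+(aq) + 3 IO3^-(aq)
Stoichiometry gives [IO3^-] = (3/1)[Ce^3+] = 3.990 × 10^-3 M.
Ksp = [Ce^3+][IO3^-]^3
Ksp = 1.33 × 10^-3 × (3.990 × 10^-3)^3 = 8.45 × 10^-11

Ksp ≈ 8.45e-11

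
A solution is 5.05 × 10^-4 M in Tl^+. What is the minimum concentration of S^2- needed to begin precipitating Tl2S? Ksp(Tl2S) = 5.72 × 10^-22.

[S^2-] = 2.24e-15 M

Tl2S(s) ⇌ 2 Tl^+ + S^2-
Ksp = [Tl^+]^2[S^2-]
Precipitation begins when Q = Ksp. With [Tl^+] = 5.05 × 10^-4 M:
5.72 × 10^-22 = (5.05 × 10^-4)^2 × [S^2-]
[S^2-] = (5.72 × 10^-22 / 2.550 x 10^-7) = 2.24 × 10^-15 M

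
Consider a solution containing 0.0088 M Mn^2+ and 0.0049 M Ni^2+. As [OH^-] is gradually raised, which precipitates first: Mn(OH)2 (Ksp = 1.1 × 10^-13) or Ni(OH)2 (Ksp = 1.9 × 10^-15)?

Ni(OH)2

Each salt begins to precipitate when Q = Ksp, i.e. when [OH^-] reaches its threshold.
For Mn(OH)2: 1.1 × 10^-13 = 0.0088 × [OH^-]^2  ⇒  [OH^-] = 3.5 x 10^-6 M.
For Ni(OH)2: 1.9 × 10^-15 = 0.0049 × [OH^-]^2  ⇒  [OH^-] = 6.2 × 10^-7 M.
The salt with the lower threshold [OH^-] precipitates first: Ni(OH)2.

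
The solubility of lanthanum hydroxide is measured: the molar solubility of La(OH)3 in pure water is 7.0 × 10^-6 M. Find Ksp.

Ksp = 6.5e-20

La(OH)3(s) ⇌ La^3+ + 3 OH^-
For each mole of La(OH)3 that dissolves: [La^3+] = s, [OH^-] = 3s.
Ksp = [La^3+][OH^-]^3
So Ksp = s × (3s)^3 = 27s^4
Ksp = 27 × (7.0 × 10^-6)^4 = 6.5 × 10^-20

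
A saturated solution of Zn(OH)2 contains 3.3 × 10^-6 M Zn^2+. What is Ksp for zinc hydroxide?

Ksp = 1.4 × 10^-16

Zn(OH)2(s) ⇌ Zn^2+(aq) + 2 OH^-(aq)
Stoichiometry gives [OH^-] = (2/1)[Zn^2+] = 6.60 x 10^-6 M.
Ksp = [Zn^2+][OH^-]^2
Ksp = 3.3 × 10^-6 × (6.60 x 10^-6)^2 = 1.4 × 10^-16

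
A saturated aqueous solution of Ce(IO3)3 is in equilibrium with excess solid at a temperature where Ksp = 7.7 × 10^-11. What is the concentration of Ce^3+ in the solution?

Ce(IO3)3(s) <=> Ce^3+(aq) + 3 IO3^-(aq)
Ksp = [Ce^3+][IO3^-]^3
Let s = molar solubility. Then [Ce^3+] = s and [IO3^-] = 3s.
Substituting: Ksp = s(3s)^3 = 27s^4
s^4 = 7.7 × 10^-11 / 27, so s = 1.30 × 10^-3 M
[Ce^3+] = s = 1.3 x 10^-3 M

[Ce^3+] = 1.3 x 10^-3 M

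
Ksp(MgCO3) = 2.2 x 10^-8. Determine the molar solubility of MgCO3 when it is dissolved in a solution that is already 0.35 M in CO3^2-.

MgCO3(s) <=> Mg^2+ + CO3^2-
Ksp = [Mg^2+][CO3^2-]
Let s = moles of MgCO3 that dissolve per litre. [Mg^2+] = s, [CO3^2-] = 0.35 + s ≈ 0.35 (common-ion effect: CO3^2- is already 0.35 M).
Ksp ≈ s × 0.35
s = 6.3 x 10^-8 M
Check: s = 6.3 × 10^-8 ≪ 0.35, so the approximation is valid.

6.3e-8 M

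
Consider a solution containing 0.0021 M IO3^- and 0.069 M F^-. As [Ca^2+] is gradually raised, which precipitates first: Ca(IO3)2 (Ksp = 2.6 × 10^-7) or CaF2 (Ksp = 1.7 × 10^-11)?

Each salt begins to precipitate when Q = Ksp, i.e. when [Ca^2+] reaches its threshold.
For Ca(IO3)2: 2.6 × 10^-7 = (0.0021)^2 × [Ca^2+]  ⇒  [Ca^2+] = 5.9 x 10^-2 M.
For CaF2: 1.7 × 10^-11 = (0.069)^2 × [Ca^2+]  ⇒  [Ca^2+] = 3.6 × 10^-9 M.
The salt with the lower threshold [Ca^2+] precipitates first: CaF2.

CaF2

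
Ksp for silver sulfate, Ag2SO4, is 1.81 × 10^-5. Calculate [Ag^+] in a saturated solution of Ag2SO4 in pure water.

[Ag^+] = 3.31 x 10^-2 M

Ag2SO4(s) <=> 2 Ag^+(aq) + SO4^2-(aq)
Ksp = [Ag^+]^2[SO4^2-]
For each mole of Ag2SO4 that dissolves: [Ag^+] = 2s, [SO4^2-] = s.
So Ksp = (2s)^2 × s = 4s^3
s = (1.81 × 10^-5 / 4)^(1/3) = 1.654 x 10^-2 M
[Ag^+] = 2s = 3.31 × 10^-2 M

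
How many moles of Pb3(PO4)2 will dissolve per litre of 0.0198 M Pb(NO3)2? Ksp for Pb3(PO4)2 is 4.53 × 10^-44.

Pb3(PO4)2(s) ⇌ 3 Pb^2+ + 2 PO4^3-
Ksp = [Pb^2+]^3[PO4^3-]^2
Let s = moles of Pb3(PO4)2 that dissolve per litre. [Pb^2+] = 0.0198 + 3s ≈ 0.0198, [PO4^3-] = 2s (common-ion effect: Pb^2+ is already 0.0198 M).
Ksp ≈ (0.0198)^3 × (2s)^2
s = 3.82 x 10^-20 M
Check: 3s = 1.1 × 10^-19 ≪ 0.0198, so the approximation is valid.

s ≈ 3.82 × 10^-20 M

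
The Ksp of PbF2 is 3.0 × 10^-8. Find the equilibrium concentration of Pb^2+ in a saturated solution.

PbF2(s) <=> Pb^2+ + 2 F^-
Ksp = [Pb^2+][F^-]^2
With molar solubility s: [Pb^2+] = s, [F^-] = 2s.
So Ksp = s × (2s)^2 = 4s^3
s^3 = 3.0 × 10^-8 / 4, so s = 1.96 x 10^-3 M
[Pb^2+] = s = 2.0 × 10^-3 M

2.0 x 10^-3 M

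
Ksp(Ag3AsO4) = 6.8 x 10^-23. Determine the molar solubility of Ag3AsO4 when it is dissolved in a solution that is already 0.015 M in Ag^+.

Ag3AsO4(s) <=> 3 Ag^+ + AsO4^3-
Ksp = [Ag^+]^3[AsO4^3-]
If s mol/L dissolves here, [Ag^+] = 0.015 + 3s ≈ 0.015, [AsO4^3-] = s (common-ion effect: Ag^+ is already 0.015 M).
Ksp ≈ (0.015)^3 × s
s = 2.0 x 10^-17 M
Check: 3s = 6.0 × 10^-17 ≪ 0.015, so the approximation is valid.

2.0 × 10^-17 M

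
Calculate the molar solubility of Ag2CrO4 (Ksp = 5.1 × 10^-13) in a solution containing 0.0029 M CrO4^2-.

s ≈ 6.6 × 10^-6 M

Ag2CrO4(s) <=> 2 Ag^+(aq) + CrO4^2-(aq)
Ksp = [Ag^+]^2[CrO4^2-]
If s mol/L dissolves here, [Ag^+] = 2s, [CrO4^2-] = 0.0029 + s ≈ 0.0029 (since the CrO4^2- already present dominates).
Ksp ≈ (2s)^2 × 0.0029
s = 6.6 × 10^-6 M
Check: s = 6.6 x 10^-6 ≪ 0.0029, so the approximation is valid.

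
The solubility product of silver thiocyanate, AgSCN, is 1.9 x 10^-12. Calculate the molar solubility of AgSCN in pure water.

AgSCN(s) ⇌ Ag^+ + SCN^-
Ksp = [Ag^+][SCN^-]
For each mole of AgSCN that dissolves: [Ag^+] = s, [SCN^-] = s.
Ksp = (s)(s) = s^2
s = √(1.9 x 10^-12) = 1.4 x 10^-6 M

1.4e-6 M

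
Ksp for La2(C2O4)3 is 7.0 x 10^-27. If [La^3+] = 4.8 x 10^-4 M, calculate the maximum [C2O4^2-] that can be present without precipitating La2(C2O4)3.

3.1e-7 M

La2(C2O4)3(s) <=> 2 La^3+(aq) + 3 C2O4^2-(aq)
Ksp = [La^3+]^2[C2O4^2-]^3
Precipitation begins when Q = Ksp. With [La^3+] = 4.8 x 10^-4 M:
7.0 x 10^-27 = (4.8 x 10^-4)^2 × [C2O4^2-]^3
[C2O4^2-] = (7.0 x 10^-27 / 2.30 × 10^-7)^(1/3) = 3.1 × 10^-7 M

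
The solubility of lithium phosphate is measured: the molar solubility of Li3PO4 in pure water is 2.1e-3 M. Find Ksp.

Ksp = 5.3 x 10^-10

Li3PO4(s) ⇌ 3 Li^+ + PO4^3-
Let s = molar solubility. Then [Li^+] = 3s and [PO4^3-] = s.
Ksp = [Li^+]^3[PO4^3-]
Ksp = (3s)^3s = 27s^4
Ksp = 27 × (2.1 x 10^-3)^4 = 5.3 × 10^-10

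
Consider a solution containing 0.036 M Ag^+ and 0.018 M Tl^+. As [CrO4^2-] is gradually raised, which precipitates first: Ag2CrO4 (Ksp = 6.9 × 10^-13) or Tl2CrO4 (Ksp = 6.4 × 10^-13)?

Ag2CrO4

Each salt begins to precipitate when Q = Ksp, i.e. when [CrO4^2-] reaches its threshold.
For Ag2CrO4: 6.9 × 10^-13 = (0.036)^2 × [CrO4^2-]  ⇒  [CrO4^2-] = 5.3 x 10^-10 M.
For Tl2CrO4: 6.4 × 10^-13 = (0.018)^2 × [CrO4^2-]  ⇒  [CrO4^2-] = 2.0 x 10^-9 M.
The salt with the lower threshold [CrO4^2-] precipitates first: Ag2CrO4.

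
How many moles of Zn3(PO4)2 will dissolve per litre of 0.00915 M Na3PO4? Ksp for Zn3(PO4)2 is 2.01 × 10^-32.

Zn3(PO4)2(s) ⇌ 3 Zn^2+(aq) + 2 PO4^3-(aq)
Ksp = [Zn^2+]^3[PO4^3-]^2
Let s be the molar solubility in this solution. [Zn^2+] = 3s, [PO4^3-] = 0.00915 + 2s ≈ 0.00915 (common-ion effect: PO4^3- is already 0.00915 M).
Ksp ≈ (3s)^3 × (0.00915)^2
s = 2.07 x 10^-10 M
Check: 2s = 4.1 x 10^-10 ≪ 0.00915, so the approximation is valid.

2.07e-10 M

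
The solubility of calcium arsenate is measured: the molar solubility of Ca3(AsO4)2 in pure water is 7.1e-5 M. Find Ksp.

Ca3(AsO4)2(s) <=> 3 Ca^2+(aq) + 2 AsO4^3-(aq)
If s mol/L of Ca3(AsO4)2 dissolves, [Ca^2+] = 3s and [AsO4^3-] = 2s.
Ksp = [Ca^2+]^3[AsO4^3-]^2
Ksp = (3s)^3(2s)^2 = 108s^5
Ksp = 108 × (7.1 x 10^-5)^5 = 1.9 x 10^-19

1.9e-19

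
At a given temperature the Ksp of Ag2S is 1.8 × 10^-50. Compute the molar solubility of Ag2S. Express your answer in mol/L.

s ≈ 1.7 × 10^-17 M

Ag2S(s) ⇌ 2 Ag^+(aq) + S^2-(aq)
Ksp = [Ag^+]^2[S^2-]
For each mole of Ag2S that dissolves: [Ag^+] = 2s, [S^2-] = s.
Ksp = (2s)^2s = 4s^3
s^3 = 1.8 × 10^-50 / 4, so s = 1.7 × 10^-17 M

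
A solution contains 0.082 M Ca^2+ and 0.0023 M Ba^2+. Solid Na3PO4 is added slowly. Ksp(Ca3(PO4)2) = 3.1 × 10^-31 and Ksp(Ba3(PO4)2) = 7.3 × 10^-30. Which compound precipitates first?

Precipitation of each salt starts when its ion product equals its Ksp.
For Ca3(PO4)2: 3.1 × 10^-31 = (0.082)^3 × [PO4^3-]^2  ⇒  [PO4^3-] = 2.4 x 10^-14 M.
For Ba3(PO4)2: 7.3 × 10^-30 = (0.0023)^3 × [PO4^3-]^2  ⇒  [PO4^3-] = 2.4 × 10^-11 M.
The salt with the lower threshold [PO4^3-] precipitates first: Ca3(PO4)2.

Ca3(PO4)2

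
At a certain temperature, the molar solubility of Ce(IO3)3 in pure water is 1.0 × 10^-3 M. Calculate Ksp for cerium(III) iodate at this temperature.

2.7 × 10^-11

Ce(IO3)3(s) ⇌ Ce^3+ + 3 IO3^-
Let s = molar solubility. Then [Ce^3+] = s and [IO3^-] = 3s.
Ksp = [Ce^3+][IO3^-]^3
So Ksp = s × (3s)^3 = 27s^4
With s = 1.0 x 10^-3: Ksp = 2.7 × 10^-11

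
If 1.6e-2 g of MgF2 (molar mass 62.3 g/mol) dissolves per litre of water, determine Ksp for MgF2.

Molar solubility s = (1.6 × 10^-2 g/L) / (62.3 g/mol) = 2.57 × 10^-4 M.
MgF2(s) ⇌ Mg^2+(aq) + 2 F^-(aq)
For each mole of MgF2 that dissolves: [Mg^2+] = s, [F^-] = 2s.
Ksp = [Mg^2+][F^-]^2
So Ksp = s × (2s)^2 = 4s^3
Ksp = 4 × (2.57 × 10^-4)^3 = 6.8 × 10^-11

Ksp = 6.8 × 10^-11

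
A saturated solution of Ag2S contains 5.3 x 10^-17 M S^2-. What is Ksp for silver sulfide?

Ag2S(s) ⇌ 2 Ag^+(aq) + S^2-(aq)
Stoichiometry gives [Ag^+] = (2/1)[S^2-] = 1.06 × 10^-16 M.
Ksp = [Ag^+]^2[S^2-]
Ksp = (1.06 × 10^-16)^2 × 5.3 × 10^-17 = 6.0 × 10^-49

Ksp ≈ 6.0e-49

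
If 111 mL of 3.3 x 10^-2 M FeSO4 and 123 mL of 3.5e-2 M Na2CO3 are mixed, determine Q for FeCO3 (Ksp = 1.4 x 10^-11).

2.9 × 10^-4

Total volume = 111 + 123 = 234 mL.
[Fe^2+] = 3.3 × 10^-2 × (111/234) = 1.57 × 10^-2 M
[CO3^2-] = 3.5 × 10^-2 × (123/234) = 1.84 × 10^-2 M
FeCO3(s) <=> Fe^2+ + CO3^2-, so Q = [Fe^2+][CO3^2-]
Q = (1.57 × 10^-2)(1.84 x 10^-2) = 2.9 × 10^-4
Q > Ksp, so FeCO3 will precipitate.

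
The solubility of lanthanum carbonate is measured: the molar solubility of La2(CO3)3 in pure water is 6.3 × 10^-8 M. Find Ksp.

Ksp ≈ 1.1 × 10^-34

La2(CO3)3(s) <=> 2 La^3+(aq) + 3 CO3^2-(aq)
For each mole of La2(CO3)3 that dissolves: [La^3+] = 2s, [CO3^2-] = 3s.
Ksp = [La^3+]^2[CO3^2-]^3
So Ksp = (2s)^2 × (3s)^3 = 108s^5
With s = 6.3 × 10^-8: Ksp = 1.1 × 10^-34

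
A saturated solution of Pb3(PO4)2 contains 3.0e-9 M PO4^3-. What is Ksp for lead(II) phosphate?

Ksp ≈ 8.2e-43

Pb3(PO4)2(s) ⇌ 3 Pb^2+ + 2 PO4^3-
Stoichiometry gives [Pb^2+] = (3/2)[PO4^3-] = 4.50 × 10^-9 M.
Ksp = [Pb^2+]^3[PO4^3-]^2
Ksp = (4.50 × 10^-9)^3 × (3.0 × 10^-9)^2 = 8.2 × 10^-43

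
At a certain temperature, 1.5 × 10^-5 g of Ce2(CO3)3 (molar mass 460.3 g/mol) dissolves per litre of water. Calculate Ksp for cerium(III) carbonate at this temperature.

Molar solubility s = (1.5 × 10^-5 g/L) / (460.3 g/mol) = 3.26 × 10^-8 M.
Ce2(CO3)3(s) <=> 2 Ce^3+(aq) + 3 CO3^2-(aq)
Let s = molar solubility. Then [Ce^3+] = 2s and [CO3^2-] = 3s.
Ksp = [Ce^3+]^2[CO3^2-]^3
Substituting: Ksp = (2s)^2(3s)^3 = 108s^5
With s = 3.26 x 10^-8: Ksp = 4.0 × 10^-36

4.0 x 10^-36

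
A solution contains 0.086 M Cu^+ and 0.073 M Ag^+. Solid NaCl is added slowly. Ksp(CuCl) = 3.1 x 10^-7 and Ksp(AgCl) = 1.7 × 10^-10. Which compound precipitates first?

AgCl

Precipitation of each salt starts when its ion product equals its Ksp.
For CuCl: 3.1 x 10^-7 = 0.086 × [Cl^-]  ⇒  [Cl^-] = 3.6 × 10^-6 M.
For AgCl: 1.7 × 10^-10 = 0.073 × [Cl^-]  ⇒  [Cl^-] = 2.3 × 10^-9 M.
The salt with the lower threshold [Cl^-] precipitates first: AgCl.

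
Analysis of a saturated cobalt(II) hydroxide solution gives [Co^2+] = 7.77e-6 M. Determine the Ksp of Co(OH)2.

Co(OH)2(s) ⇌ Co^2+ + 2 OH^-
Stoichiometry gives [OH^-] = (2/1)[Co^2+] = 1.554 × 10^-5 M.
Ksp = [Co^2+][OH^-]^2
Ksp = 7.77 × 10^-6 × (1.554 x 10^-5)^2 = 1.88 x 10^-15

1.88 x 10^-15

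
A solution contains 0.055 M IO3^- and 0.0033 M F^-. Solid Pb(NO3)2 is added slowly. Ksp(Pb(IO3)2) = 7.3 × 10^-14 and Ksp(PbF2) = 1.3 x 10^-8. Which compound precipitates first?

Pb(IO3)2

Precipitation of each salt starts when its ion product equals its Ksp.
For Pb(IO3)2: 7.3 × 10^-14 = (0.055)^2 × [Pb^2+]  ⇒  [Pb^2+] = 2.4 × 10^-11 M.
For PbF2: 1.3 x 10^-8 = (0.0033)^2 × [Pb^2+]  ⇒  [Pb^2+] = 1.2 × 10^-3 M.
The salt with the lower threshold [Pb^2+] precipitates first: Pb(IO3)2.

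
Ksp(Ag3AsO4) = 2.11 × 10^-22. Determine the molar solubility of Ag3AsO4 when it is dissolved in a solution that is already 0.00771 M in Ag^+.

Ag3AsO4(s) ⇌ 3 Ag^+ + AsO4^3-
Ksp = [Ag^+]^3[AsO4^3-]
Let s be the molar solubility in this solution. [Ag^+] = 0.00771 + 3s ≈ 0.00771, [AsO4^3-] = s (Ksp is small, so little additional dissolves).
Ksp ≈ (0.00771)^3 × s
s = 4.60 × 10^-16 M
Check: 3s = 1.4 × 10^-15 ≪ 0.00771, so the approximation is valid.

4.60e-16 M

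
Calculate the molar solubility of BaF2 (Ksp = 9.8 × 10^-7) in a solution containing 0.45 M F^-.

BaF2(s) ⇌ Ba^2+(aq) + 2 F^-(aq)
Ksp = [Ba^2+][F^-]^2
Let s = moles of BaF2 that dissolve per litre. [Ba^2+] = s, [F^-] = 0.45 + 2s ≈ 0.45 (Ksp is small, so little additional dissolves).
Ksp ≈ s × (0.45)^2
s = 4.8 × 10^-6 M
Check: 2s = 9.7 × 10^-6 ≪ 0.45, so the approximation is valid.

s = 4.8 x 10^-6 M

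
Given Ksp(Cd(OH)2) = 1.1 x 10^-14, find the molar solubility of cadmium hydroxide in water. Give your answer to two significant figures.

Cd(OH)2(s) ⇌ Cd^2+(aq) + 2 OH^-(aq)
Ksp = [Cd^2+][OH^-]^2
For each mole of Cd(OH)2 that dissolves: [Cd^2+] = s, [OH^-] = 2s.
Substituting: Ksp = s(2s)^2 = 4s^3
s^3 = 1.1 x 10^-14 / 4, so s = 1.4 × 10^-5 M

s ≈ 1.4e-5 M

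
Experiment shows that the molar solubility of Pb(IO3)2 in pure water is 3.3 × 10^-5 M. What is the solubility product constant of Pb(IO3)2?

Ksp = 1.4 × 10^-13

Pb(IO3)2(s) <=> Pb^2+ + 2 IO3^-
If s mol/L of Pb(IO3)2 dissolves, [Pb^2+] = s and [IO3^-] = 2s.
Ksp = [Pb^2+][IO3^-]^2
Ksp = s(2s)^2 = 4s^3
With s = 3.3 × 10^-5: Ksp = 1.4 × 10^-13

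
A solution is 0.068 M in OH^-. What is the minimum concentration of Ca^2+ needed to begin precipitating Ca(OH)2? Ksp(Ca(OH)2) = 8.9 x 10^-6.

[Ca^2+] = 1.9 × 10^-3 M

Ca(OH)2(s) ⇌ Ca^2+(aq) + 2 OH^-(aq)
Ksp = [Ca^2+][OH^-]^2
Precipitation begins when Q = Ksp. With [OH^-] = 0.068 M:
8.9 x 10^-6 = (0.068)^2 × [Ca^2+]
[Ca^2+] = (8.9 x 10^-6 / 4.62 × 10^-3) = 1.9 × 10^-3 M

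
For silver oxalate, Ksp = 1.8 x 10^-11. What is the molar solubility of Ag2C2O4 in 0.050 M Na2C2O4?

s ≈ 9.5e-6 M

Ag2C2O4(s) ⇌ 2 Ag^+(aq) + C2O4^2-(aq)
Ksp = [Ag^+]^2[C2O4^2-]
Let s = moles of Ag2C2O4 that dissolve per litre. [Ag^+] = 2s, [C2O4^2-] = 0.050 + s ≈ 0.050 (since C2O4^2- from Na2C2O4 dominates).
Ksp ≈ (2s)^2 × 0.050
s = 9.5 x 10^-6 M
Check: s = 9.5 × 10^-6 ≪ 0.050, so the approximation is valid.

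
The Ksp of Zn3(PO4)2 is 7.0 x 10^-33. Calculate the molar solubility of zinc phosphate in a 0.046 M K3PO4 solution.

Zn3(PO4)2(s) ⇌ 3 Zn^2+ + 2 PO4^3-
Ksp = [Zn^2+]^3[PO4^3-]^2
Let s = moles of Zn3(PO4)2 that dissolve per litre. [Zn^2+] = 3s, [PO4^3-] = 0.046 + 2s ≈ 0.046 (Ksp is small, so little additional dissolves).
Ksp ≈ (3s)^3 × (0.046)^2
s = 5.0 × 10^-11 M
Check: 2s = 9.9 × 10^-11 ≪ 0.046, so the approximation is valid.

s ≈ 5.0 x 10^-11 M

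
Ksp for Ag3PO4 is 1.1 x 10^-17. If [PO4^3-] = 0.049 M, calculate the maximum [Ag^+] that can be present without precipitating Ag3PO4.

Ag3PO4(s) ⇌ 3 Ag^+(aq) + PO4^3-(aq)
Ksp = [Ag^+]^3[PO4^3-]
Precipitation begins when Q = Ksp. With [PO4^3-] = 0.049 M:
1.1 x 10^-17 = (0.049) × [Ag^+]^3
[Ag^+] = (1.1 x 10^-17 / 4.9 × 10^-2)^(1/3) = 6.1 × 10^-6 M

[Ag^+] ≈ 6.1 x 10^-6 M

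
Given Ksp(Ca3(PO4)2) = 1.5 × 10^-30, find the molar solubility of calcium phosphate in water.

4.3 × 10^-7 M

Ca3(PO4)2(s) ⇌ 3 Ca^2+ + 2 PO4^3-
Ksp = [Ca^2+]^3[PO4^3-]^2
With molar solubility s: [Ca^2+] = 3s, [PO4^3-] = 2s.
Substituting: Ksp = (3s)^3(2s)^2 = 108s^5
s^5 = 1.5 × 10^-30 / 108, so s = 4.3 x 10^-7 M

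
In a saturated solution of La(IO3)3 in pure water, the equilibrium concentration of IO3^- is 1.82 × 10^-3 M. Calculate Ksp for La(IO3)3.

Ksp ≈ 3.66 × 10^-12

La(IO3)3(s) <=> La^3+ + 3 IO3^-
Stoichiometry gives [La^3+] = (1/3)[IO3^-] = 6.067 × 10^-4 M.
Ksp = [La^3+][IO3^-]^3
Ksp = 6.067 × 10^-4 × (1.82 × 10^-3)^3 = 3.66 × 10^-12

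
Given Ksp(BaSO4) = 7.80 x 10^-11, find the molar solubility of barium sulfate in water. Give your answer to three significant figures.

BaSO4(s) ⇌ Ba^2+ + SO4^2-
Ksp = [Ba^2+][SO4^2-]
For each mole of BaSO4 that dissolves: [Ba^2+] = s, [SO4^2-] = s.
Ksp = s^2
s = √(7.80 x 10^-11) = 8.83 × 10^-6 M

s ≈ 8.83 × 10^-6 M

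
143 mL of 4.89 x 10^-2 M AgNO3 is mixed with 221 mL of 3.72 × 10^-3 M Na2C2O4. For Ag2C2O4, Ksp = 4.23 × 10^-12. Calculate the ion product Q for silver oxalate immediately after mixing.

Total volume = 143 + 221 = 364 mL.
[Ag^+] = 4.89 × 10^-2 × (143/364) = 1.921 × 10^-2 M
[C2O4^2-] = 3.72 × 10^-3 × (221/364) = 2.259 x 10^-3 M
Ag2C2O4(s) ⇌ 2 Ag^+(aq) + C2O4^2-(aq), so Q = [Ag^+]^2[C2O4^2-]
Q = (1.921 × 10^-2)^2(2.259 x 10^-3) = 8.34 × 10^-7
Q > Ksp, so Ag2C2O4 will precipitate.

Q ≈ 8.34 × 10^-7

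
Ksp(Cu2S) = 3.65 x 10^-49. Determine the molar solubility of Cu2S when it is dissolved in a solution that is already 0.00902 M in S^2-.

s = 3.18e-24 M

Cu2S(s) ⇌ 2 Cu^+ + S^2-
Ksp = [Cu^+]^2[S^2-]
Let s be the molar solubility in this solution. [Cu^+] = 2s, [S^2-] = 0.00902 + s ≈ 0.00902 (since the S^2- already present dominates).
Ksp ≈ (2s)^2 × 0.00902
s = 3.18 x 10^-24 M
Check: s = 3.2 × 10^-24 ≪ 0.00902, so the approximation is valid.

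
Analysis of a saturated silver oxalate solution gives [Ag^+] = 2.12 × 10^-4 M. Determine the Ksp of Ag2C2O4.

Ksp = 4.76 x 10^-12

Ag2C2O4(s) ⇌ 2 Ag^+ + C2O4^2-
Stoichiometry gives [C2O4^2-] = (1/2)[Ag^+] = 1.060 × 10^-4 M.
Ksp = [Ag^+]^2[C2O4^2-]
Ksp = (2.12 × 10^-4)^2 × 1.060 × 10^-4 = 4.76 × 10^-12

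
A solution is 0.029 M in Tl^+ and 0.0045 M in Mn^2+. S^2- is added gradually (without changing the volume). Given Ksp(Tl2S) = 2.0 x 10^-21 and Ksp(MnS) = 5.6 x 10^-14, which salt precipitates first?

Precipitation of each salt starts when its ion product equals its Ksp.
For Tl2S: 2.0 x 10^-21 = (0.029)^2 × [S^2-]  ⇒  [S^2-] = 2.4 x 10^-18 M.
For MnS: 5.6 x 10^-14 = 0.0045 × [S^2-]  ⇒  [S^2-] = 1.2 x 10^-11 M.
The salt with the lower threshold [S^2-] precipitates first: Tl2S.

Tl2S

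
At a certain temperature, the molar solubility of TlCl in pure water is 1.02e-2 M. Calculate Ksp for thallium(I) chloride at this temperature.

TlCl(s) ⇌ Tl^+ + Cl^-
Let s = molar solubility. Then [Tl^+] = s and [Cl^-] = s.
Ksp = [Tl^+][Cl^-]
Ksp = s × s = s^2
With s = 1.02 × 10^-2: Ksp = 1.04 x 10^-4

Ksp = 1.04 × 10^-4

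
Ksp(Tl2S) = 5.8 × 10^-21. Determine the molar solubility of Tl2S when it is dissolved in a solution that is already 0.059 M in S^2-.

Tl2S(s) ⇌ 2 Tl^+ + S^2-
Ksp = [Tl^+]^2[S^2-]
Let s = moles of Tl2S that dissolve per litre. [Tl^+] = 2s, [S^2-] = 0.059 + s ≈ 0.059 (since the S^2- already present dominates).
Ksp ≈ (2s)^2 × 0.059
s = 1.6 × 10^-10 M
Check: s = 1.6 × 10^-10 ≪ 0.059, so the approximation is valid.

1.6 × 10^-10 M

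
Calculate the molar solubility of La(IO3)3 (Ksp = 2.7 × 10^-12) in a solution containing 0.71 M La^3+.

s = 5.2e-5 M

La(IO3)3(s) ⇌ La^3+ + 3 IO3^-
Ksp = [La^3+][IO3^-]^3
Let s = moles of La(IO3)3 that dissolve per litre. [La^3+] = 0.71 + s ≈ 0.71, [IO3^-] = 3s (common-ion effect: La^3+ is already 0.71 M).
Ksp ≈ 0.71 × (3s)^3
s = 5.2 x 10^-5 M
Check: s = 5.2 × 10^-5 ≪ 0.71, so the approximation is valid.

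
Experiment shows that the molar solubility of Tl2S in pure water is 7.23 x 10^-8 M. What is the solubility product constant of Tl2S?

Tl2S(s) ⇌ 2 Tl^+(aq) + S^2-(aq)
For each mole of Tl2S that dissolves: [Tl^+] = 2s, [S^2-] = s.
Ksp = [Tl^+]^2[S^2-]
Substituting: Ksp = (2s)^2s = 4s^3
With s = 7.23 × 10^-8: Ksp = 1.51 × 10^-21

Ksp = 1.51 × 10^-21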